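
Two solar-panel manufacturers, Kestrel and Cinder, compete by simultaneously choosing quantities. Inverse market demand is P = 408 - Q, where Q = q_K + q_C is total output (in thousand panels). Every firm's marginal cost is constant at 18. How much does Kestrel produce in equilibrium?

Each firm earns π_i = (408 - Q)q_i - 18q_i.
First-order condition (treating rivals' output as given): 390 - 2q_i - q_j = 0.
With identical firms every q_j equals q_i, so q_j = q_i and 390 = 3q_i, giving q_i = 130.

130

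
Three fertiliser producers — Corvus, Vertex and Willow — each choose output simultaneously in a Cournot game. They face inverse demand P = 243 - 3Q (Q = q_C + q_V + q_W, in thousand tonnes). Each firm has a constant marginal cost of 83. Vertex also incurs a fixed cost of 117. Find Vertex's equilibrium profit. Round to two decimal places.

A representative firm's profit is π_i = q_i(243 - 3Q) - 83q_i.
First-order condition (treating rivals' output as given): 160 - 6q_i - 3·Σ_{j≠i} q_j = 0.
With identical firms every q_j equals q_i, so Σ_{j≠i} q_j = 2q_i and 160 = 12q_i, giving q_i = 40/3.
Price P = 243 - 3·40 = 123.
Vertex's profit: (123 - 83)·(40/3) - 117 = 1249/3.

416.33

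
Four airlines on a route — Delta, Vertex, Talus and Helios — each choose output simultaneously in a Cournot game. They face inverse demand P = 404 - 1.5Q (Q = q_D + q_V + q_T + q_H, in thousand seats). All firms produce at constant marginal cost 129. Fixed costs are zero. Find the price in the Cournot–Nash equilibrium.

184

A representative firm's profit is π_i = q_i(404 - 1.5Q) - 129q_i.
First-order condition (treating rivals' output as given): 275 - 3q_i - (3/2)·Σ_{j≠i} q_j = 0.
By symmetry each firm produces the same amount; substituting Σ_{j≠i} q_j = 3q_i yields q_i = 275/(15/2) = 110/3.
Total output Q = 440/3, so price P = 404 - (3/2)·(440/3) = 184.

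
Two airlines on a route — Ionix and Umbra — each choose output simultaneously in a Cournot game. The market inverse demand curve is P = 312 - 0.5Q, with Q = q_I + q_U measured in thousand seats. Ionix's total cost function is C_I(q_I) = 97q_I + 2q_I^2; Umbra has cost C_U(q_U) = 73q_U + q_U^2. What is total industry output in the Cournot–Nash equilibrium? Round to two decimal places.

Ionix's profit: π_I = (312 - 0.5Q)q_I - (97q_I + 2q_I²). Setting ∂π_I/∂q_I = 0: 215 - 5q_I - (1/2)(q_U) = 0.
Umbra's profit: π_U = (312 - 0.5Q)q_U - (73q_U + q_U²). Setting ∂π_U/∂q_U = 0: 239 - 3q_U - (1/2)(q_I) = 0.
So q_I = (215 - (1/2)q_U)/5 and q_U = (239 - (1/2)q_I)/3.
Solving the pair: q_I = 35.6271, q_U = 73.7288.
Total output Q = 35.6271 + 73.7288 = 109.3559.

109.36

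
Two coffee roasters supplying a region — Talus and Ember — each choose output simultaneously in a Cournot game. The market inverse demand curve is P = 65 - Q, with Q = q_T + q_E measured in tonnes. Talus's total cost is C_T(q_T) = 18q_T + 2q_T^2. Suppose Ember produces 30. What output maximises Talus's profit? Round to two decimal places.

With the rival's output fixed at 30, Talus's profit is π_T = (65 - 30 - q_T)q_T - (18q_T + 2q_T²) = (35 - q_T)q_T - (18q_T + 2q_T²).
∂π_T/∂q_T = 17 - 6q_T = 0, so q_T = 17/6.

2.83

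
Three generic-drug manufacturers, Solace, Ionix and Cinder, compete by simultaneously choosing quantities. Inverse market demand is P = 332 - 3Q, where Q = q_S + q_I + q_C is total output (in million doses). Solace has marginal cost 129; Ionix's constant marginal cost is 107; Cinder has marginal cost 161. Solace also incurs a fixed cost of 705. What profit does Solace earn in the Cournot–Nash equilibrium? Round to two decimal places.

240.19

Solace's profit: π_S = (332 - 3Q)q_S - (129q_S). Setting ∂π_S/∂q_S = 0: 203 - 6q_S - 3(q_I + q_C) = 0.
Ionix's first-order condition: 225 - 6q_I - 3(q_S + q_C) = 0.
Cinder's profit: π_C = (332 - 3Q)q_C - (161q_C). Setting ∂π_C/∂q_C = 0: 171 - 6q_C - 3(q_S + q_I) = 0.
Adding the 3 first-order conditions: 599 − 12Q = 0, so Q = 599/12.
Back-substituting: q_S = (203 − 599/4)/3 = 71/4, q_I = (225 − 599/4)/3 = 301/12, q_C = (171 − 599/4)/3 = 85/12.
Price P = 332 - 3·(599/12) = 729/4.
Solace's profit: (729/4 - 129)·(71/4) - 705 = 240.1875.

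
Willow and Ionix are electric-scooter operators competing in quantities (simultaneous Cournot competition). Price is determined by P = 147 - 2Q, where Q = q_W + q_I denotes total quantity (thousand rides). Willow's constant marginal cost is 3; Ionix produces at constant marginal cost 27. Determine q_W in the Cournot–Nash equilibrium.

Willow's profit: π_W = (147 - 2Q)q_W - (3q_W). Setting ∂π_W/∂q_W = 0: 144 - 4q_W - 2(q_I) = 0.
Ionix's first-order condition: 120 - 4q_I - 2(q_W) = 0.
Best responses: q_W = (144 - 2q_I)/4, q_I = (120 - 2q_W)/4.
Substituting one into the other gives q_W = 28 and q_I = 16.

28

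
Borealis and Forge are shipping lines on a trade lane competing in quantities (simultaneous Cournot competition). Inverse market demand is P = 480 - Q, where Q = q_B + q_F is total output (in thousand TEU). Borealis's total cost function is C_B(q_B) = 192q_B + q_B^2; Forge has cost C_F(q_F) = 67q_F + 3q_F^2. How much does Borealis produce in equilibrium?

Borealis's profit: π_B = (480 - Q)q_B - (192q_B + q_B²). Setting ∂π_B/∂q_B = 0: 288 - 4q_B - (q_F) = 0.
Forge's profit: π_F = (480 - Q)q_F - (67q_F + 3q_F²). Setting ∂π_F/∂q_F = 0: 413 - 8q_F - (q_B) = 0.
Rearranging gives the reaction functions q_B = (288 - q_F)/4 and q_F = (413 - q_B)/8.
Substituting one into the other gives q_B = 61 and q_F = 44.

61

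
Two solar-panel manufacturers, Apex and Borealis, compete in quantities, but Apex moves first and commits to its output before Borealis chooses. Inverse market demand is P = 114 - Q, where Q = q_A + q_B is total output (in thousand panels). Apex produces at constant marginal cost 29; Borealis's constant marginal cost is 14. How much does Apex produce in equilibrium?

The follower Borealis best-responds to any q_A: π_B = (114 - Q)q_B - 14q_B.
Setting the follower's marginal profit to zero, 100 - q_A - 2q_B = 0, i.e. q_B = (100 - q_A)/2.
The leader anticipates this reaction. Substituting into P = 114 - Q gives P = 64 - (1/2)q_A, so π_A = (64 - (1/2)q_A)q_A - 29q_A.
Maximising: ∂π_A/∂q_A = 35 - q_A = 0, giving q_A = 35.
Then q_B = (100 - 35)/2 = 65/2.

35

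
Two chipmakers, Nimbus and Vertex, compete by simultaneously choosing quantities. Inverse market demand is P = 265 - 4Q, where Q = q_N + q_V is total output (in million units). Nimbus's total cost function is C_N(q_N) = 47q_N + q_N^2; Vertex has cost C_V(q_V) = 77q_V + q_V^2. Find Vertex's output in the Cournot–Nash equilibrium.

Nimbus's profit: π_N = (265 - 4Q)q_N - (47q_N + q_N²). Setting ∂π_N/∂q_N = 0: 218 - 10q_N - 4(q_V) = 0.
Vertex's profit: π_V = (265 - 4Q)q_V - (77q_V + q_V²). Setting ∂π_V/∂q_V = 0: 188 - 10q_V - 4(q_N) = 0.
So q_N = (218 - 4q_V)/10 and q_V = (188 - 4q_N)/10.
Substituting one into the other gives q_N = 17 and q_V = 12.

12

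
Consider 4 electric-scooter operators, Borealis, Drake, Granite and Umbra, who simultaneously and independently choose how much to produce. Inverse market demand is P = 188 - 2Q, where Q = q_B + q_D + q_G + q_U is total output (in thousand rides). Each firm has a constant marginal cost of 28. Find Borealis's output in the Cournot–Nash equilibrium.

16

A representative firm's profit is π_i = q_i(188 - 2Q) - 28q_i.
First-order condition (treating rivals' output as given): 160 - 4q_i - 2·Σ_{j≠i} q_j = 0.
By symmetry each firm produces the same amount; substituting Σ_{j≠i} q_j = 3q_i yields q_i = 160/10 = 16.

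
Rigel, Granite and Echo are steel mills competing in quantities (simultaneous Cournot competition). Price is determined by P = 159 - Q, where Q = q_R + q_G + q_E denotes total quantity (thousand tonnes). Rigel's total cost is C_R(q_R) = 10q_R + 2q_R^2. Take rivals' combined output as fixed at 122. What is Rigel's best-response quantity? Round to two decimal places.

With rivals' combined output fixed at 122, Rigel's profit is π_R = (159 - 122 - q_R)q_R - (10q_R + 2q_R²) = (37 - q_R)q_R - (10q_R + 2q_R²).
∂π_R/∂q_R = 27 - 6q_R = 0, so q_R = 9/2.

4.50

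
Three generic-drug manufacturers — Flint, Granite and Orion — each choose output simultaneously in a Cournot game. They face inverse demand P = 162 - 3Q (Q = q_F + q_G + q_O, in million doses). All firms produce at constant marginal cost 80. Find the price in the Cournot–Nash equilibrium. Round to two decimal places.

100.50

Each firm earns π_i = (162 - 3Q)q_i - 80q_i.
Setting ∂π_i/∂q_i = 0 with rivals' quantities fixed: 82 - 6q_i - 3·Σ_{j≠i} q_j = 0.
With identical firms every q_j equals q_i, so Σ_{j≠i} q_j = 2q_i and 82 = 12q_i, giving q_i = 41/6.
Total output Q = 41/2, so price P = 162 - 3·(41/2) = 201/2.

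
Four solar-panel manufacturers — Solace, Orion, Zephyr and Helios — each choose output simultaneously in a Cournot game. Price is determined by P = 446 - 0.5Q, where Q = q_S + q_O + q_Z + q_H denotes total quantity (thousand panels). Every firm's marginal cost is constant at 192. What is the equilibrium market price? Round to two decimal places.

Each firm earns π_i = (446 - 0.5Q)q_i - 192q_i.
First-order condition (treating rivals' output as given): 254 - q_i - (1/2)·Σ_{j≠i} q_j = 0.
By symmetry each firm produces the same amount; substituting Σ_{j≠i} q_j = 3q_i yields q_i = 254/(5/2) = 508/5.
Total output Q = 406.4000, so price P = 446 - (1/2)·406.4000 = 1214/5.

242.80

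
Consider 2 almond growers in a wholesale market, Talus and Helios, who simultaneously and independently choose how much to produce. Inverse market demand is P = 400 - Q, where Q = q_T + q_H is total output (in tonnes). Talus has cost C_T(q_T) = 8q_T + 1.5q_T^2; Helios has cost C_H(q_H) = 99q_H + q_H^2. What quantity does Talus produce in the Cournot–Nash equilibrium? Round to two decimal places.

Talus's profit: π_T = (400 - Q)q_T - (8q_T + (3/2)q_T²). Setting ∂π_T/∂q_T = 0: 392 - 5q_T - (q_H) = 0.
Helios's first-order condition: 301 - 4q_H - (q_T) = 0.
So q_T = (392 - q_H)/5 and q_H = (301 - q_T)/4.
Substituting one into the other gives q_T = 1267/19 and q_H = 1113/19.

66.68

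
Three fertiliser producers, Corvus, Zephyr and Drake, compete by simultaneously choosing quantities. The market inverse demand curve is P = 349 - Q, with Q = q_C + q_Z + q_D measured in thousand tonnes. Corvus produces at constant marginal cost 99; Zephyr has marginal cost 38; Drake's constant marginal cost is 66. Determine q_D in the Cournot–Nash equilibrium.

72

Corvus's profit: π_C = (349 - Q)q_C - (99q_C). Setting ∂π_C/∂q_C = 0: 250 - 2q_C - (q_Z + q_D) = 0.
Zephyr's first-order condition: 311 - 2q_Z - (q_C + q_D) = 0.
Drake's first-order condition: 283 - 2q_D - (q_C + q_Z) = 0.
Adding the 3 conditions: 844 − 2Q − 2Q = 0, i.e. Q = 211.
Back-substituting: q_C = (250 − 211) = 39, q_Z = (311 − 211) = 100, q_D = (283 − 211) = 72.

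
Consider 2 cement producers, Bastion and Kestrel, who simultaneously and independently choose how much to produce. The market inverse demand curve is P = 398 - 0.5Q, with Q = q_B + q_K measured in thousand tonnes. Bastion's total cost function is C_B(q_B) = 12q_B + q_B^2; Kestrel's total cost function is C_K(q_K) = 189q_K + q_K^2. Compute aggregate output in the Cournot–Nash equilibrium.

170

Bastion's profit: π_B = (398 - 0.5Q)q_B - (12q_B + q_B²). Setting ∂π_B/∂q_B = 0: 386 - 3q_B - (1/2)(q_K) = 0.
Kestrel's profit: π_K = (398 - 0.5Q)q_K - (189q_K + q_K²). Setting ∂π_K/∂q_K = 0: 209 - 3q_K - (1/2)(q_B) = 0.
Rearranging gives the reaction functions q_B = (386 - (1/2)q_K)/3 and q_K = (209 - (1/2)q_B)/3.
Substituting one into the other gives q_B = 602/5 and q_K = 248/5.
Total output Q = 602/5 + 248/5 = 170.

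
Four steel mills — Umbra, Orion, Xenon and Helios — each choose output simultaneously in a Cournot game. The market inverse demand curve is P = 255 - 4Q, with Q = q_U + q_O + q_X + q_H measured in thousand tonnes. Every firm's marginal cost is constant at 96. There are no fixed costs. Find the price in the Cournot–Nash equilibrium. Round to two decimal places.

127.80

A representative firm's profit is π_i = q_i(255 - 4Q) - 96q_i.
First-order condition (treating rivals' output as given): 159 - 8q_i - 4·Σ_{j≠i} q_j = 0.
By symmetry each firm produces the same amount; substituting Σ_{j≠i} q_j = 3q_i yields q_i = 159/20.
Total output Q = 159/5, so price P = 255 - 4·(159/5) = 639/5.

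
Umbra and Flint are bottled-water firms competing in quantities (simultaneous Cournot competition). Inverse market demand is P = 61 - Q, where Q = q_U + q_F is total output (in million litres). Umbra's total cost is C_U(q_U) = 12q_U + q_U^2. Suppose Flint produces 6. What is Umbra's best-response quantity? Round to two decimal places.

With the rival's output fixed at 6, Umbra's profit is π_U = (61 - 6 - q_U)q_U - (12q_U + q_U²) = (55 - q_U)q_U - (12q_U + q_U²).
∂π_U/∂q_U = 43 - 4q_U = 0, so q_U = 43/4.

10.75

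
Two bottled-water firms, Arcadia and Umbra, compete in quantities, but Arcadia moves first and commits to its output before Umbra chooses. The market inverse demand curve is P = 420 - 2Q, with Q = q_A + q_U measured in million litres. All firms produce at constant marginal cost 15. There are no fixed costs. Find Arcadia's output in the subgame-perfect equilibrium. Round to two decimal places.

101.25

Solve by backward induction. Given q_A, the follower Umbra maximises π_U = (420 - 2q_A - 2q_U)q_U - 15q_U.
Setting the follower's marginal profit to zero, 405 - 2q_A - 4q_U = 0, i.e. q_U = (405 - 2q_A)/4.
Arcadia substitutes q_U(q_A) into its own profit: π_A = q_A(420 - 2q_A - (405 - 2q_A)/2) - 15q_A = (435/2 - q_A)q_A - 15q_A.
Maximising: ∂π_A/∂q_A = 405/2 - 2q_A = 0, giving q_A = 405/4.
Then q_U = (405 - 2·(405/4))/4 = 405/8.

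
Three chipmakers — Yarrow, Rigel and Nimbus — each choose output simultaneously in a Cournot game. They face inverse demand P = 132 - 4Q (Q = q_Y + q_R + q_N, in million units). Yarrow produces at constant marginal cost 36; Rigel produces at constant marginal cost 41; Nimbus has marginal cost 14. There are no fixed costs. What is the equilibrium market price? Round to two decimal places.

Yarrow's profit: π_Y = (132 - 4Q)q_Y - (36q_Y). Setting ∂π_Y/∂q_Y = 0: 96 - 8q_Y - 4(q_R + q_N) = 0.
Rigel's first-order condition: 91 - 8q_R - 4(q_Y + q_N) = 0.
Nimbus's first-order condition: 118 - 8q_N - 4(q_Y + q_R) = 0.
Adding the 3 conditions: 305 − 8Q − 8Q = 0, i.e. Q = 305/16.
Back-substituting: q_Y = (96 − 305/4)/4 = 79/16, q_R = (91 − 305/4)/4 = 59/16, q_N = (118 − 305/4)/4 = 167/16.
Total output Q = 305/16, so price P = 132 - 4·(305/16) = 223/4.

55.75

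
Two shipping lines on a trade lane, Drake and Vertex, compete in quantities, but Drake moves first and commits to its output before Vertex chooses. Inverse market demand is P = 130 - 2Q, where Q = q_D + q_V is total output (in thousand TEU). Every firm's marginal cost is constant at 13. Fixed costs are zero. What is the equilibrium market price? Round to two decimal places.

42.25

Solve by backward induction. Given q_D, the follower Vertex maximises π_V = (130 - 2q_D - 2q_V)q_V - 13q_V.
Setting the follower's marginal profit to zero, 117 - 2q_D - 4q_V = 0, i.e. q_V = (117 - 2q_D)/4.
The leader anticipates this reaction. Substituting into P = 130 - 2Q gives P = 143/2 - q_D, so π_D = (143/2 - q_D)q_D - 13q_D.
The leader's first-order condition 117/2 - 2q_D = 0 yields q_D = 117/4.
Then q_V = (117 - 2·(117/4))/4 = 117/8.
Total output Q = 351/8, so price P = 130 - 2·(351/8) = 169/4.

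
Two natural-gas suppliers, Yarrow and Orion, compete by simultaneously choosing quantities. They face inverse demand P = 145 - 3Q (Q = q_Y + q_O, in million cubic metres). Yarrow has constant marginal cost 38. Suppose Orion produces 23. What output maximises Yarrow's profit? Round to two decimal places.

With the rival's output fixed at 23, Yarrow's profit is π_Y = (145 - 3·23 - 3q_Y)q_Y - (38q_Y) = (76 - 3q_Y)q_Y - (38q_Y).
∂π_Y/∂q_Y = 38 - 6q_Y = 0, so q_Y = 19/3.

6.33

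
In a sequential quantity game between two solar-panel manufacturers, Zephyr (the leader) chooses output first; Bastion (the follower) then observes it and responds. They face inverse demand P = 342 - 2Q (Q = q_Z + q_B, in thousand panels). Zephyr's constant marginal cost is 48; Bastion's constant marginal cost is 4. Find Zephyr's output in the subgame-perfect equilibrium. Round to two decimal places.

62.50

Solve by backward induction. Given q_Z, the follower Bastion maximises π_B = (342 - 2q_Z - 2q_B)q_B - 4q_B.
Follower FOC: 338 - 2q_Z - 4q_B = 0, so q_B(q_Z) = (338 - 2q_Z)/4.
Zephyr substitutes q_B(q_Z) into its own profit: π_Z = q_Z(342 - 2q_Z - (338 - 2q_Z)/2) - 48q_Z = (173 - q_Z)q_Z - 48q_Z.
Leader FOC: 125 - 2q_Z = 0, so q_Z = 125/2.
Then q_B = (338 - 2·(125/2))/4 = 213/4.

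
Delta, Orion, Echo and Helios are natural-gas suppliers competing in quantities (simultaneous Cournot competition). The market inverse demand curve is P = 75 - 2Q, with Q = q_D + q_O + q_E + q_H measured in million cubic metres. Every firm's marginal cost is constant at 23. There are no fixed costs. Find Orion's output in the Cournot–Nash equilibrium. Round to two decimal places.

A representative firm's profit is π_i = q_i(75 - 2Q) - 23q_i.
First-order condition (treating rivals' output as given): 52 - 4q_i - 2·Σ_{j≠i} q_j = 0.
By symmetry each firm produces the same amount; substituting Σ_{j≠i} q_j = 3q_i yields q_i = 52/10 = 26/5.

5.20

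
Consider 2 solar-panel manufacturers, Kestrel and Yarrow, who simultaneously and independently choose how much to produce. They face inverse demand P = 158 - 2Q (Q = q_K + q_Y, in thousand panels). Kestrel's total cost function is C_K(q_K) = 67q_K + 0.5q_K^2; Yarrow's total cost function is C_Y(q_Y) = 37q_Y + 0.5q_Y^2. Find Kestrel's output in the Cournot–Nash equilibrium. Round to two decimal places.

Kestrel's profit: π_K = (158 - 2Q)q_K - (67q_K + (1/2)q_K²). Setting ∂π_K/∂q_K = 0: 91 - 5q_K - 2(q_Y) = 0.
Yarrow's first-order condition: 121 - 5q_Y - 2(q_K) = 0.
Best responses: q_K = (91 - 2q_Y)/5, q_Y = (121 - 2q_K)/5.
Substituting one into the other gives q_K = 71/7 and q_Y = 141/7.

10.14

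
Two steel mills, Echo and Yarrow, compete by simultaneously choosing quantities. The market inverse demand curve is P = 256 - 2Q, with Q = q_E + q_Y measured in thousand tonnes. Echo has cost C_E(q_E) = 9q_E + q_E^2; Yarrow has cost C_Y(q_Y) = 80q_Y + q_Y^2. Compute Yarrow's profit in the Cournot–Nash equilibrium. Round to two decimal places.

925.32

Echo's profit: π_E = (256 - 2Q)q_E - (9q_E + q_E²). Setting ∂π_E/∂q_E = 0: 247 - 6q_E - 2(q_Y) = 0.
Yarrow's first-order condition: 176 - 6q_Y - 2(q_E) = 0.
Best responses: q_E = (247 - 2q_Y)/6, q_Y = (176 - 2q_E)/6.
Substituting one into the other gives q_E = 565/16 and q_Y = 281/16.
Price P = 256 - 2·(423/8) = 601/4.
Yarrow's profit: (601/4)·(281/16) - 80·(281/16) - (281/16)² = 925.3242.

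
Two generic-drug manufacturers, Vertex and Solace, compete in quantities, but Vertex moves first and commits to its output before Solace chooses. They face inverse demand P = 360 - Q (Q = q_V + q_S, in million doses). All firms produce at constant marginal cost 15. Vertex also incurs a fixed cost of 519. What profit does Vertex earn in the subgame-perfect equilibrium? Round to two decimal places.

14359.13

Solve by backward induction. Given q_V, the follower Solace maximises π_S = (360 - q_V - q_S)q_S - 15q_S.
Follower FOC: 345 - q_V - 2q_S = 0, so q_S(q_V) = (345 - q_V)/2.
Vertex substitutes q_S(q_V) into its own profit: π_V = q_V(360 - q_V - (345 - q_V)/2) - 15q_V = (375/2 - (1/2)q_V)q_V - 15q_V.
Maximising: ∂π_V/∂q_V = 345/2 - q_V = 0, giving q_V = 345/2.
Then q_S = (345 - 345/2)/2 = 345/4.
Price P = 360 - 1035/4 = 405/4.
Vertex's profit: (405/4 - 15)·(345/2) - 519 = 14359.1250.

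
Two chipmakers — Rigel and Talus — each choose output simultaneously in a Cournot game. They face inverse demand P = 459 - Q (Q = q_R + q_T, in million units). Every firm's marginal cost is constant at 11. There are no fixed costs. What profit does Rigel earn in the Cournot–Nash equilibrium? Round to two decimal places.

22300.44

Each firm earns π_i = (459 - Q)q_i - 11q_i.
First-order condition (treating rivals' output as given): 448 - 2q_i - q_j = 0.
By symmetry each firm produces the same amount; substituting q_j = q_i yields q_i = 448/3.
Price P = 459 - 896/3 = 481/3.
Rigel's profit: (481/3 - 11)·(448/3) = 22300.4444.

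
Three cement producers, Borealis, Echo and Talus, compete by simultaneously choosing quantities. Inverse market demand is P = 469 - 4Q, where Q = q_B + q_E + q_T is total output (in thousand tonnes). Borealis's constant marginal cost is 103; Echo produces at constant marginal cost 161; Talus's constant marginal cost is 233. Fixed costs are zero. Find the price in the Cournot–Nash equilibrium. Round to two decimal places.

241.50

Borealis's profit: π_B = (469 - 4Q)q_B - (103q_B). Setting ∂π_B/∂q_B = 0: 366 - 8q_B - 4(q_E + q_T) = 0.
Echo's profit: π_E = (469 - 4Q)q_E - (161q_E). Setting ∂π_E/∂q_E = 0: 308 - 8q_E - 4(q_B + q_T) = 0.
Talus's first-order condition: 236 - 8q_T - 4(q_B + q_E) = 0.
Adding the 3 conditions: 910 − 8Q − 8Q = 0, i.e. Q = 455/8.
Back-substituting: q_B = (366 − 455/2)/4 = 277/8, q_E = (308 − 455/2)/4 = 161/8, q_T = (236 − 455/2)/4 = 17/8.
Total output Q = 455/8, so price P = 469 - 4·(455/8) = 483/2.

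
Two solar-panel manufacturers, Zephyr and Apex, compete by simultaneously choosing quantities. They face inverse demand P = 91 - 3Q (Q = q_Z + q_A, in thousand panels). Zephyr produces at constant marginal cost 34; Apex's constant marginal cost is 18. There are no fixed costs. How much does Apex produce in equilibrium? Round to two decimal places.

9.89

Zephyr's profit: π_Z = (91 - 3Q)q_Z - (34q_Z). Setting ∂π_Z/∂q_Z = 0: 57 - 6q_Z - 3(q_A) = 0.
Apex's profit: π_A = (91 - 3Q)q_A - (18q_A). Setting ∂π_A/∂q_A = 0: 73 - 6q_A - 3(q_Z) = 0.
Rearranging gives the reaction functions q_Z = (57 - 3q_A)/6 and q_A = (73 - 3q_Z)/6.
Solving the pair: q_Z = 41/9, q_A = 89/9.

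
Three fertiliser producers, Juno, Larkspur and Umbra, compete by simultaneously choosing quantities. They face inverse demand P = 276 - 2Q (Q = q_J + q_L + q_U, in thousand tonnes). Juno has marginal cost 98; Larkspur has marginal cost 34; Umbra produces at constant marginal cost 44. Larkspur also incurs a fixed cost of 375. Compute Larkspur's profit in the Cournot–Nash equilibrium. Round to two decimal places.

2745.50

Juno's profit: π_J = (276 - 2Q)q_J - (98q_J). Setting ∂π_J/∂q_J = 0: 178 - 4q_J - 2(q_L + q_U) = 0.
Larkspur's profit: π_L = (276 - 2Q)q_L - (34q_L). Setting ∂π_L/∂q_L = 0: 242 - 4q_L - 2(q_J + q_U) = 0.
Umbra's profit: π_U = (276 - 2Q)q_U - (44q_U). Setting ∂π_U/∂q_U = 0: 232 - 4q_U - 2(q_J + q_L) = 0.
Adding the 3 conditions: 652 − 4Q − 4Q = 0, i.e. Q = 163/2.
Back-substituting: q_J = (178 − 163)/2 = 15/2, q_L = (242 − 163)/2 = 79/2, q_U = (232 − 163)/2 = 69/2.
Price P = 276 - 2·(163/2) = 113.
Larkspur's profit: (113 - 34)·(79/2) - 375 = 2745.5000.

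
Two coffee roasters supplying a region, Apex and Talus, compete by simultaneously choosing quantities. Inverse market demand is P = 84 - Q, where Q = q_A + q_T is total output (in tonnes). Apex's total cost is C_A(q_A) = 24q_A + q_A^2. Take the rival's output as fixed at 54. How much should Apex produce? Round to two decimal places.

With the rival's output fixed at 54, Apex's profit is π_A = (84 - 54 - q_A)q_A - (24q_A + q_A²) = (30 - q_A)q_A - (24q_A + q_A²).
∂π_A/∂q_A = 6 - 4q_A = 0, so q_A = 3/2.

1.50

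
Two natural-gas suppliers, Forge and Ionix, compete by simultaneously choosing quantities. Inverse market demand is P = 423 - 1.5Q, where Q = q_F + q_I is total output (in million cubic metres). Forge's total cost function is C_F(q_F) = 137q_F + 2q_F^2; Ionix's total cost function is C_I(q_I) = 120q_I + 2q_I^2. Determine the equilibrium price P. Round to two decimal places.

Forge's profit: π_F = (423 - 1.5Q)q_F - (137q_F + 2q_F²). Setting ∂π_F/∂q_F = 0: 286 - 7q_F - (3/2)(q_I) = 0.
Ionix's first-order condition: 303 - 7q_I - (3/2)(q_F) = 0.
So q_F = (286 - (3/2)q_I)/7 and q_I = (303 - (3/2)q_F)/7.
Substituting one into the other gives q_F = 33.1016 and q_I = 36.1925.
Total output Q = 1178/17, so price P = 423 - (3/2)·(1178/17) = 319.0588.

319.06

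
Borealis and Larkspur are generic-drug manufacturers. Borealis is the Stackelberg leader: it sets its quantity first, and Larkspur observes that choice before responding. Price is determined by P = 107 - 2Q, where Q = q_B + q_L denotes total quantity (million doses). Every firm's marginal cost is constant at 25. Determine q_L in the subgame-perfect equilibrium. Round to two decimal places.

Solve by backward induction. Given q_B, the follower Larkspur maximises π_L = (107 - 2q_B - 2q_L)q_L - 25q_L.
Follower FOC: 82 - 2q_B - 4q_L = 0, so q_L(q_B) = (82 - 2q_B)/4.
Borealis substitutes q_L(q_B) into its own profit: π_B = q_B(107 - 2q_B - (82 - 2q_B)/2) - 25q_B = (66 - q_B)q_B - 25q_B.
Maximising: ∂π_B/∂q_B = 41 - 2q_B = 0, giving q_B = 41/2.
Then q_L = (82 - 2·(41/2))/4 = 41/4.

10.25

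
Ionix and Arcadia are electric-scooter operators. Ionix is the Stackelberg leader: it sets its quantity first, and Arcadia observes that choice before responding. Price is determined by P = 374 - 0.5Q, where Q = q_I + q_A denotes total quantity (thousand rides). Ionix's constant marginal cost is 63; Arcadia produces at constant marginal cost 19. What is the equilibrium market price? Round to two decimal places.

129.75

Solve by backward induction. Given q_I, the follower Arcadia maximises π_A = (374 - (1/2)q_I - (1/2)q_A)q_A - 19q_A.
∂π_A/∂q_A = 355 - (1/2)q_I - q_A = 0 gives the reaction function q_A = (355 - (1/2)q_I).
Ionix substitutes q_A(q_I) into its own profit: π_I = q_I(374 - (1/2)q_I - (355 - (1/2)q_I)/2) - 63q_I = (393/2 - (1/4)q_I)q_I - 63q_I.
The leader's first-order condition 267/2 - (1/2)q_I = 0 yields q_I = 267.
Then q_A = (355 - (1/2)·267) = 443/2.
Total output Q = 977/2, so price P = 374 - (1/2)·(977/2) = 519/4.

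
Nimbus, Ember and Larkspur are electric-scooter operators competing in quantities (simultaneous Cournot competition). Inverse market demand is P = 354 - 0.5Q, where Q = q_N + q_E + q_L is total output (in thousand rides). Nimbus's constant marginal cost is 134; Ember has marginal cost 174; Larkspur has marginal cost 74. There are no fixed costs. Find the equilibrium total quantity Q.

Nimbus's profit: π_N = (354 - 0.5Q)q_N - (134q_N). Setting ∂π_N/∂q_N = 0: 220 - q_N - (1/2)(q_E + q_L) = 0.
Ember's profit: π_E = (354 - 0.5Q)q_E - (174q_E). Setting ∂π_E/∂q_E = 0: 180 - q_E - (1/2)(q_N + q_L) = 0.
Larkspur's profit: π_L = (354 - 0.5Q)q_L - (74q_L). Setting ∂π_L/∂q_L = 0: 280 - q_L - (1/2)(q_N + q_E) = 0.
Adding the 3 first-order conditions: 680 − 2Q = 0, so Q = 340.
Back-substituting: q_N = (220 − 170)/(1/2) = 100, q_E = (180 − 170)/(1/2) = 20, q_L = (280 − 170)/(1/2) = 220.
Total output Q = 100 + 20 + 220 = 340.

340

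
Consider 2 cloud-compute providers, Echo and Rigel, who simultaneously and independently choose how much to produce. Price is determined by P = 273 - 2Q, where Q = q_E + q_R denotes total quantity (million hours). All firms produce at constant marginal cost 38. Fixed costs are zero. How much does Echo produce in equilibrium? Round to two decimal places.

39.17

A representative firm's profit is π_i = q_i(273 - 2Q) - 38q_i.
Setting ∂π_i/∂q_i = 0 with rivals' quantities fixed: 235 - 4q_i - 2q_j = 0.
With identical firms every q_j equals q_i, so q_j = q_i and 235 = 6q_i, giving q_i = 235/6.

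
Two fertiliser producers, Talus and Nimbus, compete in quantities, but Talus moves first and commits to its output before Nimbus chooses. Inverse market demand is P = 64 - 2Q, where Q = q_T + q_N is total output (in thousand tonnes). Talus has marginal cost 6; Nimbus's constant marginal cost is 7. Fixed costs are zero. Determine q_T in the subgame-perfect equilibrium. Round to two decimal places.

14.75

Solve by backward induction. Given q_T, the follower Nimbus maximises π_N = (64 - 2q_T - 2q_N)q_N - 7q_N.
Setting the follower's marginal profit to zero, 57 - 2q_T - 4q_N = 0, i.e. q_N = (57 - 2q_T)/4.
Talus substitutes q_N(q_T) into its own profit: π_T = q_T(64 - 2q_T - (57 - 2q_T)/2) - 6q_T = (71/2 - q_T)q_T - 6q_T.
Leader FOC: 59/2 - 2q_T = 0, so q_T = 59/4.
Then q_N = (57 - 2·(59/4))/4 = 55/8.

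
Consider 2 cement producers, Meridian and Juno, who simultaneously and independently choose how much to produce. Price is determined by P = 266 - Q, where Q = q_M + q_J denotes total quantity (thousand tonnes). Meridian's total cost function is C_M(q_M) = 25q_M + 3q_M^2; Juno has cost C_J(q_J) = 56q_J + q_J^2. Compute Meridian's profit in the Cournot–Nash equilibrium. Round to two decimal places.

2366.35

Meridian's profit: π_M = (266 - Q)q_M - (25q_M + 3q_M²). Setting ∂π_M/∂q_M = 0: 241 - 8q_M - (q_J) = 0.
Juno's first-order condition: 210 - 4q_J - (q_M) = 0.
Rearranging gives the reaction functions q_M = (241 - q_J)/8 and q_J = (210 - q_M)/4.
Solving the pair: q_M = 754/31, q_J = 1439/31.
Price P = 266 - 70.7419 = 195.2581.
Meridian's profit: 195.2581·(754/31) - 25·(754/31) - 3(754/31)² = 2366.3517.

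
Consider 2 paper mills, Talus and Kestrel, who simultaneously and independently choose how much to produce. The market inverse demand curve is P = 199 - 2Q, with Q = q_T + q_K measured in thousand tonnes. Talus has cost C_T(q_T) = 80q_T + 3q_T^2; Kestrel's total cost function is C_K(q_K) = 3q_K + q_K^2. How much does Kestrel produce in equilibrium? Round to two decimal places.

Talus's profit: π_T = (199 - 2Q)q_T - (80q_T + 3q_T²). Setting ∂π_T/∂q_T = 0: 119 - 10q_T - 2(q_K) = 0.
Kestrel's profit: π_K = (199 - 2Q)q_K - (3q_K + q_K²). Setting ∂π_K/∂q_K = 0: 196 - 6q_K - 2(q_T) = 0.
So q_T = (119 - 2q_K)/10 and q_K = (196 - 2q_T)/6.
Solving the pair: q_T = 23/4, q_K = 123/4.

30.75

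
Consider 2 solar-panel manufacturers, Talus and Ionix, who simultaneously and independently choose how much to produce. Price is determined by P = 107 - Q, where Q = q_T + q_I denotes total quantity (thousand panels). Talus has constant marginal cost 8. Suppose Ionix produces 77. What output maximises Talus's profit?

11

With the rival's output fixed at 77, Talus's profit is π_T = (107 - 77 - q_T)q_T - (8q_T) = (30 - q_T)q_T - (8q_T).
∂π_T/∂q_T = 22 - 2q_T = 0, so q_T = 11.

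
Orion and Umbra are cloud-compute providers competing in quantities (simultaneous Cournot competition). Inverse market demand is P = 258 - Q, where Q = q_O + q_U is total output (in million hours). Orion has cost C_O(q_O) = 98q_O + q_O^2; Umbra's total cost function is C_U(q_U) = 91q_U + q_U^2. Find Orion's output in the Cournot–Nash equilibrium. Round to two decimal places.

31.53

Orion's profit: π_O = (258 - Q)q_O - (98q_O + q_O²). Setting ∂π_O/∂q_O = 0: 160 - 4q_O - (q_U) = 0.
Umbra's first-order condition: 167 - 4q_U - (q_O) = 0.
Best responses: q_O = (160 - q_U)/4, q_U = (167 - q_O)/4.
Solving the pair: q_O = 473/15, q_U = 508/15.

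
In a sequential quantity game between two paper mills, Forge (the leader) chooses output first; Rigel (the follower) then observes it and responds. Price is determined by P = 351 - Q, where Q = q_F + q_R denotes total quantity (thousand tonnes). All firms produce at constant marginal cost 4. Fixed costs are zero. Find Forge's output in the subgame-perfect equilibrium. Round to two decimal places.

The follower Rigel best-responds to any q_F: π_R = (351 - Q)q_R - 4q_R.
Follower FOC: 347 - q_F - 2q_R = 0, so q_R(q_F) = (347 - q_F)/2.
Forge substitutes q_R(q_F) into its own profit: π_F = q_F(351 - q_F - (347 - q_F)/2) - 4q_F = (355/2 - (1/2)q_F)q_F - 4q_F.
Leader FOC: 347/2 - q_F = 0, so q_F = 347/2.
Then q_R = (347 - 347/2)/2 = 347/4.

173.50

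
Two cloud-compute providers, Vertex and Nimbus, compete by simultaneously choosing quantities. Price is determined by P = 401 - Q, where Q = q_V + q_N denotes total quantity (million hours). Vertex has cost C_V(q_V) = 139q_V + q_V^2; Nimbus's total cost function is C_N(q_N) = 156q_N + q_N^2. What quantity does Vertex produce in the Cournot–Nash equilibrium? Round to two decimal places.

53.53

Vertex's profit: π_V = (401 - Q)q_V - (139q_V + q_V²). Setting ∂π_V/∂q_V = 0: 262 - 4q_V - (q_N) = 0.
Nimbus's profit: π_N = (401 - Q)q_N - (156q_N + q_N²). Setting ∂π_N/∂q_N = 0: 245 - 4q_N - (q_V) = 0.
So q_V = (262 - q_N)/4 and q_N = (245 - q_V)/4.
Substituting one into the other gives q_V = 803/15 and q_N = 718/15.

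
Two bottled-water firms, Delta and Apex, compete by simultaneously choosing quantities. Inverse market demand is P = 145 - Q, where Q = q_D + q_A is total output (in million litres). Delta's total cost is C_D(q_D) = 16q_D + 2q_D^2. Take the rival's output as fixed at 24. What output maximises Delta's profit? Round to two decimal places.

17.50

With the rival's output fixed at 24, Delta's profit is π_D = (145 - 24 - q_D)q_D - (16q_D + 2q_D²) = (121 - q_D)q_D - (16q_D + 2q_D²).
∂π_D/∂q_D = 105 - 6q_D = 0, so q_D = 35/2.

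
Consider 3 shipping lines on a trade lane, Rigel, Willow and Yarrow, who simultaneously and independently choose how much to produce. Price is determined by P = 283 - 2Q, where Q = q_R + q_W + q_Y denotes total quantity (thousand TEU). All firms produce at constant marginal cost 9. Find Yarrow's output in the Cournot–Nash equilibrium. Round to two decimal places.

34.25

A representative firm's profit is π_i = q_i(283 - 2Q) - 9q_i.
Setting ∂π_i/∂q_i = 0 with rivals' quantities fixed: 274 - 4q_i - 2·Σ_{j≠i} q_j = 0.
With identical firms every q_j equals q_i, so Σ_{j≠i} q_j = 2q_i and 274 = 8q_i, giving q_i = 137/4.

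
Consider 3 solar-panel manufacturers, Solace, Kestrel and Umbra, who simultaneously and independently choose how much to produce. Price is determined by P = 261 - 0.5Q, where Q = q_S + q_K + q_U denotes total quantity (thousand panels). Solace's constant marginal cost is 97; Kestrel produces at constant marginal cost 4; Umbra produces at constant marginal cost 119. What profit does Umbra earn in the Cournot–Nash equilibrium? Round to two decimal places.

Solace's profit: π_S = (261 - 0.5Q)q_S - (97q_S). Setting ∂π_S/∂q_S = 0: 164 - q_S - (1/2)(q_K + q_U) = 0.
Kestrel's first-order condition: 257 - q_K - (1/2)(q_S + q_U) = 0.
Umbra's profit: π_U = (261 - 0.5Q)q_U - (119q_U). Setting ∂π_U/∂q_U = 0: 142 - q_U - (1/2)(q_S + q_K) = 0.
Adding the 3 first-order conditions: 563 − 2Q = 0, so Q = 563/2.
Back-substituting: q_S = (164 − 563/4)/(1/2) = 93/2, q_K = (257 − 563/4)/(1/2) = 465/2, q_U = (142 − 563/4)/(1/2) = 5/2.
Price P = 261 - (1/2)·(563/2) = 481/4.
Umbra's profit: (481/4 - 119)·(5/2) = 25/8.

3.13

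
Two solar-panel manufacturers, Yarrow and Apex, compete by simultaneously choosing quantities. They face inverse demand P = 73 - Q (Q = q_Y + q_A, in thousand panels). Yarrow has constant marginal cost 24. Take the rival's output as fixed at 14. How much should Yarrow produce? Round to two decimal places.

With the rival's output fixed at 14, Yarrow's profit is π_Y = (73 - 14 - q_Y)q_Y - (24q_Y) = (59 - q_Y)q_Y - (24q_Y).
∂π_Y/∂q_Y = 35 - 2q_Y = 0, so q_Y = 35/2.

17.50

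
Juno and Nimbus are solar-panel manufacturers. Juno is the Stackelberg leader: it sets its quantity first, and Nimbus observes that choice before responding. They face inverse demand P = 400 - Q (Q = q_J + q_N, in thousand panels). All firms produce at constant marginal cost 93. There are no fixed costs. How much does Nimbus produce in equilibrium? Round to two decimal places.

76.75

Solve by backward induction. Given q_J, the follower Nimbus maximises π_N = (400 - q_J - q_N)q_N - 93q_N.
∂π_N/∂q_N = 307 - q_J - 2q_N = 0 gives the reaction function q_N = (307 - q_J)/2.
Juno substitutes q_N(q_J) into its own profit: π_J = q_J(400 - q_J - (307 - q_J)/2) - 93q_J = (493/2 - (1/2)q_J)q_J - 93q_J.
Maximising: ∂π_J/∂q_J = 307/2 - q_J = 0, giving q_J = 307/2.
Then q_N = (307 - 307/2)/2 = 307/4.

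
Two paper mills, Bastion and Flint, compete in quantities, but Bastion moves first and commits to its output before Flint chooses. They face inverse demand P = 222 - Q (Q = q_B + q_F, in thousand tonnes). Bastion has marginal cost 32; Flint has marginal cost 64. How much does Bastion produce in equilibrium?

Solve by backward induction. Given q_B, the follower Flint maximises π_F = (222 - q_B - q_F)q_F - 64q_F.
Follower FOC: 158 - q_B - 2q_F = 0, so q_F(q_B) = (158 - q_B)/2.
Bastion substitutes q_F(q_B) into its own profit: π_B = q_B(222 - q_B - (158 - q_B)/2) - 32q_B = (143 - (1/2)q_B)q_B - 32q_B.
The leader's first-order condition 111 - q_B = 0 yields q_B = 111.
Then q_F = (158 - 111)/2 = 47/2.

111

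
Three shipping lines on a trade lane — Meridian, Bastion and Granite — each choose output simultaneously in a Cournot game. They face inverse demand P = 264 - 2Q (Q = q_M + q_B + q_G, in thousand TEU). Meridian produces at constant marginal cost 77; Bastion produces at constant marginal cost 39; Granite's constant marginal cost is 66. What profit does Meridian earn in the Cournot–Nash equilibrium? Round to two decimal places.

Meridian's profit: π_M = (264 - 2Q)q_M - (77q_M). Setting ∂π_M/∂q_M = 0: 187 - 4q_M - 2(q_B + q_G) = 0.
Bastion's first-order condition: 225 - 4q_B - 2(q_M + q_G) = 0.
Granite's first-order condition: 198 - 4q_G - 2(q_M + q_B) = 0.
Adding the 3 conditions: 610 − 4Q − 4Q = 0, i.e. Q = 305/4.
Back-substituting: q_M = (187 − 305/2)/2 = 69/4, q_B = (225 − 305/2)/2 = 145/4, q_G = (198 − 305/2)/2 = 91/4.
Price P = 264 - 2·(305/4) = 223/2.
Meridian's profit: (223/2 - 77)·(69/4) = 595.1250.

595.13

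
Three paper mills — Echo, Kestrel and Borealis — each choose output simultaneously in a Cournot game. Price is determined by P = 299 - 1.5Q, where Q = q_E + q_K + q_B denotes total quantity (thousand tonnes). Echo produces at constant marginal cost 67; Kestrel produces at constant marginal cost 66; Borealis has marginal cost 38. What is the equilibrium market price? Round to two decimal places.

117.50

Echo's profit: π_E = (299 - 1.5Q)q_E - (67q_E). Setting ∂π_E/∂q_E = 0: 232 - 3q_E - (3/2)(q_K + q_B) = 0.
Kestrel's profit: π_K = (299 - 1.5Q)q_K - (66q_K). Setting ∂π_K/∂q_K = 0: 233 - 3q_K - (3/2)(q_E + q_B) = 0.
Borealis's profit: π_B = (299 - 1.5Q)q_B - (38q_B). Setting ∂π_B/∂q_B = 0: 261 - 3q_B - (3/2)(q_E + q_K) = 0.
Adding the 3 first-order conditions: 726 − 6Q = 0, so Q = 121.
Back-substituting: q_E = (232 − 363/2)/(3/2) = 101/3, q_K = (233 − 363/2)/(3/2) = 103/3, q_B = (261 − 363/2)/(3/2) = 53.
Total output Q = 121, so price P = 299 - (3/2)·121 = 235/2.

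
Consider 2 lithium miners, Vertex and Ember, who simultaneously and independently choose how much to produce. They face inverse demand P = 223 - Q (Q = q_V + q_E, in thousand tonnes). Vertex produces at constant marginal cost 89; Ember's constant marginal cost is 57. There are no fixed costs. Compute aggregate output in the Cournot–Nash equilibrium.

Vertex's profit: π_V = (223 - Q)q_V - (89q_V). Setting ∂π_V/∂q_V = 0: 134 - 2q_V - (q_E) = 0.
Ember's profit: π_E = (223 - Q)q_E - (57q_E). Setting ∂π_E/∂q_E = 0: 166 - 2q_E - (q_V) = 0.
So q_V = (134 - q_E)/2 and q_E = (166 - q_V)/2.
Solving the pair: q_V = 34, q_E = 66.
Total output Q = 34 + 66 = 100.

100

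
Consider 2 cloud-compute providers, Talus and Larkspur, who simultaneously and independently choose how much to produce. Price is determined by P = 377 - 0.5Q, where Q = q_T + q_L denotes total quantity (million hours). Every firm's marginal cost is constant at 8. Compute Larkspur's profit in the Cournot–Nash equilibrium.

Each firm earns π_i = (377 - 0.5Q)q_i - 8q_i.
First-order condition (treating rivals' output as given): 369 - q_i - (1/2)q_j = 0.
By symmetry each firm produces the same amount; substituting q_j = q_i yields q_i = 369/(3/2) = 246.
Price P = 377 - (1/2)·492 = 131.
Larkspur's profit: (131 - 8)·246 = 30258.

30258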